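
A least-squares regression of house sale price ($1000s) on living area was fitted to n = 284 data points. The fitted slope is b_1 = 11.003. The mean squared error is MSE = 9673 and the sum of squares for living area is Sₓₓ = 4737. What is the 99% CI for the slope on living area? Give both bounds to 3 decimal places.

(7.297, 14.709)

SE(b_1) = √(MSE/Sₓₓ) = √(9673/4737) = 1.42899.
df = n − 2 = 282.
t* = t_{0.005, 282} = 2.593376.
Margin = t* × SE = 2.593376 × 1.42899 = 3.70591.
CI: 11.003 ± 3.70591 → (7.297, 14.709).
With 99% confidence, each one-unit increase in living area is associated with a change of between 7.297 and 14.709 $1000s in house sale price.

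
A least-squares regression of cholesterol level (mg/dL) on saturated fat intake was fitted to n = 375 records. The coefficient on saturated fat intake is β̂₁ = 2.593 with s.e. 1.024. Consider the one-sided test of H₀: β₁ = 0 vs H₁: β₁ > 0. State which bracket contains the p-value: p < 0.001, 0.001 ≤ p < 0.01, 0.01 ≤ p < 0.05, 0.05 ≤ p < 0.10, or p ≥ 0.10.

t = 2.593 / 1.024 = 2.532.
df = n − 2 = 375 − 2 = 373.
One-sided p = P(T_{373} > t) ≈ 0.0059.
So 0.001 ≤ p < 0.01.

0.001 ≤ p < 0.01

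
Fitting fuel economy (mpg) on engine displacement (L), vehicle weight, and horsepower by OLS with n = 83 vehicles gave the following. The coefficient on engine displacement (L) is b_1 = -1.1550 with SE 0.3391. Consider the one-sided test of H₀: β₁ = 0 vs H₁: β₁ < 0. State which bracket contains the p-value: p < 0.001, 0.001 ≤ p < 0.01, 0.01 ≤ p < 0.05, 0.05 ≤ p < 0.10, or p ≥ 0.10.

p < 0.001

t = -1.1550 / 0.3391 = -3.406.
df = n − k − 1 = 83 − 3 − 1 = 79.
One-sided p = P(T_{79} < t) ≈ 0.0005.
So p < 0.001.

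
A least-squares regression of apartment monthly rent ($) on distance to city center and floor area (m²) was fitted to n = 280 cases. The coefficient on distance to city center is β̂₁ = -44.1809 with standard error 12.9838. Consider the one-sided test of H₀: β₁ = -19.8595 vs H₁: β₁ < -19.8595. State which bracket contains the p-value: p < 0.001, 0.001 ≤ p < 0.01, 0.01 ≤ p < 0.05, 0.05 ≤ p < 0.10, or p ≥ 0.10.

t = (-44.1809 − (-19.8595)) / 12.9838 = -1.873.
df = n − k − 1 = 280 − 2 − 1 = 277.
One-sided p = P(T_{277} < t) ≈ 0.0310.
So 0.01 ≤ p < 0.05.

0.01 ≤ p < 0.05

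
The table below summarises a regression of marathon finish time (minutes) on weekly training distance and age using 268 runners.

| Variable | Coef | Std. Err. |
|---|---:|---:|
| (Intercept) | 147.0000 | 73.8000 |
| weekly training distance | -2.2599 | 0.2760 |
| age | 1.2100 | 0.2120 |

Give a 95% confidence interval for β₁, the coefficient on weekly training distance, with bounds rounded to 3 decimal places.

Read off: b = -2.2599, SE = 0.2760 for weekly training distance.
df = n − k − 1 = 268 − 2 − 1 = 265.
t* = t_{0.025, 265} = 1.968956.
Margin = t* × SE = 1.968956 × 0.2760 = 0.54343.
CI: -2.2599 ± 0.54343 → (-2.803, -1.716).

(-2.803, -1.716)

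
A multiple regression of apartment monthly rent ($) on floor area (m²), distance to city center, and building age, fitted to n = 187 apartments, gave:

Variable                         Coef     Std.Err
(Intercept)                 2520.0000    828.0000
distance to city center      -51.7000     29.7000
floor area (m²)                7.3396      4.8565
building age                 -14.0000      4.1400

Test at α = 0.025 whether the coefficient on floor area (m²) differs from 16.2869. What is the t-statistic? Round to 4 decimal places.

Read off: b = 7.3396, SE = 4.8565 for floor area (m²).
H₀: β₁ = 16.2869 vs H₁: β₁ ≠ 16.2869.
t = (7.3396 − 16.2869) / 4.8565 = -1.8423.
df = n − k − 1 = 187 − 3 − 1 = 183.
Two-sided p ≈ 0.0670, which is ≥ 0.025, so fail to reject H₀.
The data are consistent with a true slope of 16.2869 $ per unit of floor area (m²), holding the other predictors fixed.

t = -1.8423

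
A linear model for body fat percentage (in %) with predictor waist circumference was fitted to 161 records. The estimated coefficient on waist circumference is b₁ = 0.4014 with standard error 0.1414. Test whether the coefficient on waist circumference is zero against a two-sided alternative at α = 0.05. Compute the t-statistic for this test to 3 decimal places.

t = 2.839

H₀: β₁ = 0 vs H₁: β₁ ≠ 0.
t = (b₁ − β₁⁰)/SE = 0.4014 / 0.1414 = 2.839.
df = n − 2 = 161 − 2 = 159.
Two-sided p ≈ 0.0051, which is < 0.05, so reject H₀.
There is evidence that waist circumference is associated with body fat percentage.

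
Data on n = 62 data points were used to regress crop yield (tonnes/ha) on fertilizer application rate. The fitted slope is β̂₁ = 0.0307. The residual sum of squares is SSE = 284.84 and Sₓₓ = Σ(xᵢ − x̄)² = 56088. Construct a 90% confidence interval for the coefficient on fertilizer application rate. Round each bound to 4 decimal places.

MSE = SSE/(n − 2) = 284.84/60 = 4.74733.
SE(β̂₁) = √(MSE/Sₓₓ) = √(4.74733/56088) = 0.00920004.
df = n − 2 = 60.
t* = t_{0.05, 60} = 1.670649.
Margin = t* × SE = 1.670649 × 0.00920004 = 0.015370.
CI: 0.0307 ± 0.015370 → (0.0153, 0.0461).
With 90% confidence, each one-unit increase in fertilizer application rate is associated with a change of between 0.0153 and 0.0461 tonnes/ha in crop yield.

(0.0153, 0.0461)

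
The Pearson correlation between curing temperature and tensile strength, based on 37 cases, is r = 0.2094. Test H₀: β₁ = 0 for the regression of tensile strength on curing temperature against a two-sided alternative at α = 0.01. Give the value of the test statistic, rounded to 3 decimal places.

t = r·√(n − 2)/√(1 − r²) = 0.2094·√35/√0.956152 = 1.267.
df = n − 2 = 35.
Two-sided p ≈ 0.2136, which is ≥ 0.01, so fail to reject H₀.
The data do not give significant evidence of a linear association between curing temperature and tensile strength.

t = 1.267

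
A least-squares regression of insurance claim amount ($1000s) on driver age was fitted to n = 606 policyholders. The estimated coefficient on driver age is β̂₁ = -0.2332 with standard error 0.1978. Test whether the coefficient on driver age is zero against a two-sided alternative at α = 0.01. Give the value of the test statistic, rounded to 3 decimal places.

t = -1.179

H₀: β₁ = 0 vs H₁: β₁ ≠ 0.
t = (β̂₁ − β₁⁰)/SE = -0.2332 / 0.1978 = -1.179.
df = n − 2 = 606 − 2 = 604.
Two-sided p ≈ 0.2389, which is ≥ 0.01, so fail to reject H₀.
The data do not give significant evidence of an association between driver age and insurance claim amount.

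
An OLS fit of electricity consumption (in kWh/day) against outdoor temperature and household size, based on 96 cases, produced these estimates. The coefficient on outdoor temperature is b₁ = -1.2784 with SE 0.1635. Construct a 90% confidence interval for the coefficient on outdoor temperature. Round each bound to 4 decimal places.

(-1.5500, -1.0068)

df = n − k − 1 = 96 − 2 − 1 = 93.
t* = t_{0.05, 93} = 1.661404.
Margin = t* × SE = 1.661404 × 0.1635 = 0.271640.
CI: -1.2784 ± 0.271640 → (-1.5500, -1.0068).
With 90% confidence, each one-unit increase in outdoor temperature is associated with a change of between -1.5500 and -1.0068 kWh/day in electricity consumption, holding the other predictors fixed.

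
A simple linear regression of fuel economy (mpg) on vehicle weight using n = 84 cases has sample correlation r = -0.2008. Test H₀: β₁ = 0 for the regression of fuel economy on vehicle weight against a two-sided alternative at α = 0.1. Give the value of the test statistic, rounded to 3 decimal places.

t = r·√(n − 2)/√(1 − r²) = -0.2008·√82/√0.959679 = -1.856.
df = n − 2 = 82.
Two-sided p ≈ 0.0670, which is < 0.1, so reject H₀.
There is evidence of a linear association between vehicle weight and fuel economy.

t = -1.856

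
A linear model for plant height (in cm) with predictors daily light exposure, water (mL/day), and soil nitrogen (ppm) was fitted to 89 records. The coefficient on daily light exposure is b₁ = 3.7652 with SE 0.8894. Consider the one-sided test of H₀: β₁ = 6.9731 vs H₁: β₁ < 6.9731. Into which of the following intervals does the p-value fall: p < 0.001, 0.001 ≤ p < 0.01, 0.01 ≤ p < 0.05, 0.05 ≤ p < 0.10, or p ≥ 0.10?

t = (3.7652 − 6.9731) / 0.8894 = -3.607.
df = n − k − 1 = 89 − 3 − 1 = 85.
One-sided p = P(T_{85} < t) ≈ 0.0003.
So p < 0.001.

p < 0.001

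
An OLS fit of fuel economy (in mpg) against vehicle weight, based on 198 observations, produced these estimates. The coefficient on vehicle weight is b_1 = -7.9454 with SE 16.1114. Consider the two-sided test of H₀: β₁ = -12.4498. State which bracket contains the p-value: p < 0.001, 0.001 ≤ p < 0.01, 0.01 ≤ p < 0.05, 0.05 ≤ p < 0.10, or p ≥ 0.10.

t = (-7.9454 − (-12.4498)) / 16.1114 = 0.280.
df = n − 2 = 198 − 2 = 196.
Two-sided p = 2·P(T_{196} > |t|) ≈ 0.7801.
So p ≥ 0.10.

p ≥ 0.10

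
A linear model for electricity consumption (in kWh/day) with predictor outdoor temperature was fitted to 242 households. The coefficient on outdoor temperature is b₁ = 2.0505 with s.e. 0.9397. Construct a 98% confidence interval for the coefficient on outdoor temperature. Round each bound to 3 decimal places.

(-0.150, 4.251)

df = n − 2 = 242 − 2 = 240.
t* = t_{0.01, 240} = 2.341985.
Margin = t* × SE = 2.341985 × 0.9397 = 2.20076.
CI: 2.0505 ± 2.20076 → (-0.150, 4.251).
With 98% confidence, each one-unit increase in outdoor temperature is associated with a change of between -0.150 and 4.251 kWh/day in electricity consumption.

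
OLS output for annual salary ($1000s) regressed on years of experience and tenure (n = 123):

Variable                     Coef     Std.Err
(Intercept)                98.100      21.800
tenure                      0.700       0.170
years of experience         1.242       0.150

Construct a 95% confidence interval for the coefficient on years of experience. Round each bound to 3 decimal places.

(0.945, 1.539)

Read off: b = 1.242, SE = 0.150 for years of experience.
df = n − k − 1 = 123 − 2 − 1 = 120.
t* = t_{0.025, 120} = 1.97993.
Margin = t* × SE = 1.97993 × 0.150 = 0.29699.
CI: 1.242 ± 0.29699 → (0.945, 1.539).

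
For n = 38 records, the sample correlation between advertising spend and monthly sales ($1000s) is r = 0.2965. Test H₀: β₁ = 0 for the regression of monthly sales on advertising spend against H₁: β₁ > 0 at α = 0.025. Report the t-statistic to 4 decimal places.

t = r·√(n − 2)/√(1 − r²) = 0.2965·√36/√0.912088 = 1.8628.
df = n − 2 = 36.
One-sided p ≈ 0.0353, which is ≥ 0.025, so fail to reject H₀.
The data do not give significant evidence of a linear association between advertising spend and monthly sales.

t = 1.8628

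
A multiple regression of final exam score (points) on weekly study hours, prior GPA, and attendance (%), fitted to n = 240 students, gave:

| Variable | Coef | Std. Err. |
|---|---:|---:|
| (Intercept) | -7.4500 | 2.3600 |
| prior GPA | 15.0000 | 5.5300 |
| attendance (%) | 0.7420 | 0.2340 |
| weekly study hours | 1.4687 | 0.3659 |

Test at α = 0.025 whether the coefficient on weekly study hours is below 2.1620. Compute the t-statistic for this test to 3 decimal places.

Read off: b = 1.4687, SE = 0.3659 for weekly study hours.
H₀: β₁ = 2.1620 vs H₁: β₁ < 2.1620.
t = (1.4687 − 2.1620) / 0.3659 = -1.895.
df = n − k − 1 = 240 − 3 − 1 = 236.
One-sided p ≈ 0.0297, which is ≥ 0.025, so fail to reject H₀.
The data do not give significant evidence that the true slope on weekly study hours is below 2.1620 points per unit, holding the other predictors fixed.

t = -1.895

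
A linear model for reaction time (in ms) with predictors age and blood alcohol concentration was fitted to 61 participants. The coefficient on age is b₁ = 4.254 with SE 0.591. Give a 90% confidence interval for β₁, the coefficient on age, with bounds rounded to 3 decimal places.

df = n − k − 1 = 61 − 2 − 1 = 58.
t* = t_{0.05, 58} = 1.671553.
Margin = t* × SE = 1.671553 × 0.591 = 0.98789.
CI: 4.254 ± 0.98789 → (3.266, 5.242).
With 90% confidence, each one-unit increase in age is associated with a change of between 3.266 and 5.242 ms in reaction time, holding the other predictors fixed.

(3.266, 5.242)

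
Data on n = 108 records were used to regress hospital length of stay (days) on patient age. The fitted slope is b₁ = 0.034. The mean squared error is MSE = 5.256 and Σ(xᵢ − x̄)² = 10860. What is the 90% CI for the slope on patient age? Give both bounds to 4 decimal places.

SE(b₁) = √(MSE/Sₓₓ) = √(5.256/10860) = 0.0219995.
df = n − 2 = 106.
t* = t_{0.05, 106} = 1.659356.
Margin = t* × SE = 1.659356 × 0.0219995 = 0.036505.
CI: 0.034 ± 0.036505 → (-0.0025, 0.0705).
With 90% confidence, each one-unit increase in patient age is associated with a change of between -0.0025 and 0.0705 days in hospital length of stay.

(-0.0025, 0.0705)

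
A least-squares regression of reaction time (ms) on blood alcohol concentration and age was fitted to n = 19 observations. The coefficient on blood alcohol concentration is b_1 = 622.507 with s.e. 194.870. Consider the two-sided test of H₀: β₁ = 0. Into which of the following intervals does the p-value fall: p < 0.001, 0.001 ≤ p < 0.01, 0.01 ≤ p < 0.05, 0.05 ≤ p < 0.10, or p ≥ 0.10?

t = 622.507 / 194.870 = 3.194.
df = n − k − 1 = 19 − 2 − 1 = 16.
Two-sided p = 2·P(T_{16} > |t|) ≈ 0.0056.
So 0.001 ≤ p < 0.01.

0.001 ≤ p < 0.01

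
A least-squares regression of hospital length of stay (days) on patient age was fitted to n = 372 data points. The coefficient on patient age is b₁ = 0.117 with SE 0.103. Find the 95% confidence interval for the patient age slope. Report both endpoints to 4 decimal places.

df = n − 2 = 372 − 2 = 370.
t* = t_{0.025, 370} = 1.966396.
Margin = t* × SE = 1.966396 × 0.103 = 0.202539.
CI: 0.117 ± 0.202539 → (-0.0855, 0.3195).
With 95% confidence, each one-unit increase in patient age is associated with a change of between -0.0855 and 0.3195 days in hospital length of stay.

(-0.0855, 0.3195)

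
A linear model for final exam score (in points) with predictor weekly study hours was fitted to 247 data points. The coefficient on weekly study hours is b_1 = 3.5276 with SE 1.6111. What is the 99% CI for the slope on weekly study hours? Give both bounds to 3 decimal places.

df = n − 2 = 247 − 2 = 245.
t* = t_{0.005, 245} = 2.596045.
Margin = t* × SE = 2.596045 × 1.6111 = 4.18249.
CI: 3.5276 ± 4.18249 → (-0.655, 7.710).
With 99% confidence, each one-unit increase in weekly study hours is associated with a change of between -0.655 and 7.710 points in final exam score.

(-0.655, 7.710)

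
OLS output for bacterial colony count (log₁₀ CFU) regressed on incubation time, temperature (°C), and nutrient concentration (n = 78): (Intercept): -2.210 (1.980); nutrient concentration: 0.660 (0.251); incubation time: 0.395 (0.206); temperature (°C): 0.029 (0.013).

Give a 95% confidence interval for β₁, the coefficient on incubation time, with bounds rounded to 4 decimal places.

(-0.0155, 0.8055)

Read off: b = 0.395, SE = 0.206 for incubation time.
df = n − k − 1 = 78 − 3 − 1 = 74.
t* = t_{0.025, 74} = 1.992543.
Margin = t* × SE = 1.992543 × 0.206 = 0.410464.
CI: 0.395 ± 0.410464 → (-0.0155, 0.8055).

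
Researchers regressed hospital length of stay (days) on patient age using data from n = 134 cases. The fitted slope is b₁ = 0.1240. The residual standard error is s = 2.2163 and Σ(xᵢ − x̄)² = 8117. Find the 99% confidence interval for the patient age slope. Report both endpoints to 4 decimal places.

(0.0597, 0.1883)

SE(b₁) = s/√Sₓₓ = 2.2163/√8117 = 0.0245998.
df = n − 2 = 132.
t* = t_{0.005, 132} = 2.613588.
Margin = t* × SE = 2.613588 × 0.0245998 = 0.064294.
CI: 0.1240 ± 0.064294 → (0.0597, 0.1883).
With 99% confidence, each one-unit increase in patient age is associated with a change of between 0.0597 and 0.1883 days in hospital length of stay.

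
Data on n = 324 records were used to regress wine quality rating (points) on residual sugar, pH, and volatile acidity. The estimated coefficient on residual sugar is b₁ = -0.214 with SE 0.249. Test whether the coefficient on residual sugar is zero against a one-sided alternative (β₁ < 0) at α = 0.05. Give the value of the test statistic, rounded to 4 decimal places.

H₀: β₁ = 0 vs H₁: β₁ < 0.
t = (b₁ − β₁⁰)/SE = -0.214 / 0.249 = -0.8594.
df = n − k − 1 = 324 − 3 − 1 = 320.
One-sided p ≈ 0.1954, which is ≥ 0.05, so fail to reject H₀.
The data do not give significant evidence that the true slope on residual sugar is negative, holding the other predictors fixed.

t = -0.8594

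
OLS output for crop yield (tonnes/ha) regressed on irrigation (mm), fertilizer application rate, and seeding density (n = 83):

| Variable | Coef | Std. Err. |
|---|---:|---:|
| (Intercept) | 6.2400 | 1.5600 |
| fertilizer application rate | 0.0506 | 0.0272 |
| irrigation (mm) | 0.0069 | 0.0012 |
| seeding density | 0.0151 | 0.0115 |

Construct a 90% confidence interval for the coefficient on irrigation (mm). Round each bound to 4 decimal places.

(0.0049, 0.0089)

Read off: b = 0.0069, SE = 0.0012 for irrigation (mm).
df = n − k − 1 = 83 − 3 − 1 = 79.
t* = t_{0.05, 79} = 1.664371.
Margin = t* × SE = 1.664371 × 0.0012 = 0.001997.
CI: 0.0069 ± 0.001997 → (0.0049, 0.0089).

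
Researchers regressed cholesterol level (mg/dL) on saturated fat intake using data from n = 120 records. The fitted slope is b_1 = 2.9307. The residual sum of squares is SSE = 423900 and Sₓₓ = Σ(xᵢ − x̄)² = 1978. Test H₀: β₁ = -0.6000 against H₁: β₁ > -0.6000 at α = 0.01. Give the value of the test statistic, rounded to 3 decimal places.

t = 2.620

MSE = SSE/(n − 2) = 423900/118 = 3592.37.
SE(b_1) = √(MSE/Sₓₓ) = √(3592.37/1978) = 1.34765.
t = (2.9307 − (-0.6000)) / 1.34765 = 2.620.
df = n − 2 = 118.
One-sided p ≈ 0.0050, which is < 0.01, so reject H₀.
There is evidence that the true slope on saturated fat intake exceeds -0.6000 mg/dL per unit.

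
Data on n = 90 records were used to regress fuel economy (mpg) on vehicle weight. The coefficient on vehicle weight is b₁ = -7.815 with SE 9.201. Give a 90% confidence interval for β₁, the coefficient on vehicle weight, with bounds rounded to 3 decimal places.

df = n − 2 = 90 − 2 = 88.
t* = t_{0.05, 88} = 1.662354.
Margin = t* × SE = 1.662354 × 9.201 = 15.29532.
CI: -7.815 ± 15.29532 → (-23.110, 7.480).
With 90% confidence, each one-unit increase in vehicle weight is associated with a change of between -23.110 and 7.480 mpg in fuel economy.

(-23.110, 7.480)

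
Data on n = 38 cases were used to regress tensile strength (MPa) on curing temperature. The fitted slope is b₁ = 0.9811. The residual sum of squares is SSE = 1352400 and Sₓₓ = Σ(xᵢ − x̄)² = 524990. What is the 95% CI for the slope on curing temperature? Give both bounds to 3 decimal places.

MSE = SSE/(n − 2) = 1352400/36 = 37566.7.
SE(b₁) = √(MSE/Sₓₓ) = √(37566.7/524990) = 0.267501.
df = n − 2 = 36.
t* = t_{0.025, 36} = 2.028094.
Margin = t* × SE = 2.028094 × 0.267501 = 0.54252.
CI: 0.9811 ± 0.54252 → (0.439, 1.524).
With 95% confidence, each one-unit increase in curing temperature is associated with a change of between 0.439 and 1.524 MPa in tensile strength.

(0.439, 1.524)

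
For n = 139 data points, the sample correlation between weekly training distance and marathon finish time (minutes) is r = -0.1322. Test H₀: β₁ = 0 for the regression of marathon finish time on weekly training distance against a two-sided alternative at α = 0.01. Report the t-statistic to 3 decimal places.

t = -1.561

t = r·√(n − 2)/√(1 − r²) = -0.1322·√137/√0.982523 = -1.561.
df = n − 2 = 137.
Two-sided p ≈ 0.1208, which is ≥ 0.01, so fail to reject H₀.
The data do not give significant evidence of a linear association between weekly training distance and marathon finish time.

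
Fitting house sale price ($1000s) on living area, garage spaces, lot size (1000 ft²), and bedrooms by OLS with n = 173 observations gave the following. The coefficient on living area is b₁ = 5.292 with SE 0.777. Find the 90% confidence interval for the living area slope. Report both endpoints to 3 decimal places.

(4.007, 6.577)

df = n − k − 1 = 173 − 4 − 1 = 168.
t* = t_{0.05, 168} = 1.653974.
Margin = t* × SE = 1.653974 × 0.777 = 1.28514.
CI: 5.292 ± 1.28514 → (4.007, 6.577).
With 90% confidence, each one-unit increase in living area is associated with a change of between 4.007 and 6.577 $1000s in house sale price, holding the other predictors fixed.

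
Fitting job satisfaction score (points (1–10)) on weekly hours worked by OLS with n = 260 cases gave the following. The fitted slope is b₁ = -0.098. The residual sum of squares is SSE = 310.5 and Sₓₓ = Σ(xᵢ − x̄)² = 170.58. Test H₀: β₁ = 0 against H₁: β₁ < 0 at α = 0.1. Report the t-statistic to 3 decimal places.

MSE = SSE/(n − 2) = 310.5/258 = 1.20349.
SE(b₁) = √(MSE/Sₓₓ) = √(1.20349/170.58) = 0.0839957.
t = -0.098 / 0.0839957 = -1.167.
df = n − 2 = 258.
One-sided p ≈ 0.1222, which is ≥ 0.1, so fail to reject H₀.
The data do not give significant evidence that the true slope on weekly hours worked is negative.

t = -1.167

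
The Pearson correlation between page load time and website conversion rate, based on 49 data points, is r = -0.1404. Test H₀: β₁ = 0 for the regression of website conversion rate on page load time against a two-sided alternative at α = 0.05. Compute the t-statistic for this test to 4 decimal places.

t = -0.9722

t = r·√(n − 2)/√(1 − r²) = -0.1404·√47/√0.980288 = -0.9722.
df = n − 2 = 47.
Two-sided p ≈ 0.3359, which is ≥ 0.05, so fail to reject H₀.
The data do not give significant evidence of a linear association between page load time and website conversion rate.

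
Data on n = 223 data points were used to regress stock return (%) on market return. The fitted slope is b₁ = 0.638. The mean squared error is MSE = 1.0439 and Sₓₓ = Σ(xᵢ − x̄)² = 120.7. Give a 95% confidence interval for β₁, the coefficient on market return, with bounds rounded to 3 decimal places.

(0.455, 0.821)

SE(b₁) = √(MSE/Sₓₓ) = √(1.0439/120.7) = 0.0929985.
df = n − 2 = 221.
t* = t_{0.025, 221} = 1.970756.
Margin = t* × SE = 1.970756 × 0.0929985 = 0.18328.
CI: 0.638 ± 0.18328 → (0.455, 0.821).
With 95% confidence, each one-unit increase in market return is associated with a change of between 0.455 and 0.821 % in stock return.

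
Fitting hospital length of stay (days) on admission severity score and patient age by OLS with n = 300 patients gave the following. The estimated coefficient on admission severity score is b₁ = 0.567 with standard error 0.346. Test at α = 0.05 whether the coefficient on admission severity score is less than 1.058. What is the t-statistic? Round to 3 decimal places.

t = -1.419

H₀: β₁ = 1.058 vs H₁: β₁ < 1.058.
t = (b₁ − β₁⁰)/SE = (0.567 − 1.058) / 0.346 = -1.419.
df = n − k − 1 = 300 − 2 − 1 = 297.
One-sided p ≈ 0.0785, which is ≥ 0.05, so fail to reject H₀.
The data do not give significant evidence that the true slope on admission severity score is below 1.058 days per unit, holding the other predictors fixed.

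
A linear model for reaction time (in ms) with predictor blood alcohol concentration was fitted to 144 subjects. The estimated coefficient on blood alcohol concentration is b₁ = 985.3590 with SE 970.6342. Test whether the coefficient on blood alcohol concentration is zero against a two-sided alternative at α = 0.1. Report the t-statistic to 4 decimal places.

t = 1.0152

H₀: β₁ = 0 vs H₁: β₁ ≠ 0.
t = (b₁ − β₁⁰)/SE = 985.3590 / 970.6342 = 1.0152.
df = n − 2 = 144 − 2 = 142.
Two-sided p ≈ 0.3118, which is ≥ 0.1, so fail to reject H₀.
The data do not give significant evidence of an association between blood alcohol concentration and reaction time.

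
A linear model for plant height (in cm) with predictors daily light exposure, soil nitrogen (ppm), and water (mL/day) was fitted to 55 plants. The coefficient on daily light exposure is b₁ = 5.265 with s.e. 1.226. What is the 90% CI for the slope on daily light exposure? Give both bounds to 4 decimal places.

df = n − k − 1 = 55 − 3 − 1 = 51.
t* = t_{0.05, 51} = 1.675285.
Margin = t* × SE = 1.675285 × 1.226 = 2.053899.
CI: 5.265 ± 2.053899 → (3.2111, 7.3189).
With 90% confidence, each one-unit increase in daily light exposure is associated with a change of between 3.2111 and 7.3189 cm in plant height, holding the other predictors fixed.

(3.2111, 7.3189)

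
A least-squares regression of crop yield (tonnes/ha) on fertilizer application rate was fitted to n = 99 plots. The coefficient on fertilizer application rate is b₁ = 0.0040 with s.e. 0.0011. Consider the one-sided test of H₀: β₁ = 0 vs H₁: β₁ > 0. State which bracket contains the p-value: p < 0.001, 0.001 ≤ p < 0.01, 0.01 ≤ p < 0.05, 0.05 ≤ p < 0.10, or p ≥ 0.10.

p < 0.001

t = 0.0040 / 0.0011 = 3.636.
df = n − 2 = 99 − 2 = 97.
One-sided p = P(T_{97} > t) ≈ 0.0002.
So p < 0.001.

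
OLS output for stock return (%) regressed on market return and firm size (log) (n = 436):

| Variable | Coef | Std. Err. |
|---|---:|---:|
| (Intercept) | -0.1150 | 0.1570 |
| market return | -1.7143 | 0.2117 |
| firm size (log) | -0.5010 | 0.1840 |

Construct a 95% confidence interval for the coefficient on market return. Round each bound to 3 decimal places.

Read off: b = -1.7143, SE = 0.2117 for market return.
df = n − k − 1 = 436 − 2 − 1 = 433.
t* = t_{0.025, 433} = 1.965458.
Margin = t* × SE = 1.965458 × 0.2117 = 0.41609.
CI: -1.7143 ± 0.41609 → (-2.130, -1.298).

(-2.130, -1.298)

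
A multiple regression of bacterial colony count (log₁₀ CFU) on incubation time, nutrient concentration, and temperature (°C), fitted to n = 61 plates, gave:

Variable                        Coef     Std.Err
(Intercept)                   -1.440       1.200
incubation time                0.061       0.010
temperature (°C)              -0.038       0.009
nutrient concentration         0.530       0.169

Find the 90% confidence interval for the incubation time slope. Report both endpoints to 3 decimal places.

(0.044, 0.078)

Read off: b = 0.061, SE = 0.010 for incubation time.
df = n − k − 1 = 61 − 3 − 1 = 57.
t* = t_{0.05, 57} = 1.672029.
Margin = t* × SE = 1.672029 × 0.010 = 0.01672.
CI: 0.061 ± 0.01672 → (0.044, 0.078).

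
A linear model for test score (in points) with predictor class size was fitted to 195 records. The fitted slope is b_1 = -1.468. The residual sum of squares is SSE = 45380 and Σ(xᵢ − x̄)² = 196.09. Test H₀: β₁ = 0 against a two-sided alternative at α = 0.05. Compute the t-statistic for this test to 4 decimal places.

t = -1.3406

MSE = SSE/(n − 2) = 45380/193 = 235.13.
SE(b_1) = √(MSE/Sₓₓ) = √(235.13/196.09) = 1.09503.
t = -1.468 / 1.09503 = -1.3406.
df = n − 2 = 193.
Two-sided p ≈ 0.1816, which is ≥ 0.05, so fail to reject H₀.
The data do not give significant evidence of an association between class size and test score.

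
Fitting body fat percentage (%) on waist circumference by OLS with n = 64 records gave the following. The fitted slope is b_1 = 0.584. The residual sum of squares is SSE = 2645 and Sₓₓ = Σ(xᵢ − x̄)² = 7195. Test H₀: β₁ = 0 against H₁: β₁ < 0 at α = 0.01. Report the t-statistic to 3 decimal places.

t = 7.584

MSE = SSE/(n − 2) = 2645/62 = 42.6613.
SE(b_1) = √(MSE/Sₓₓ) = √(42.6613/7195) = 0.0770019.
t = 0.584 / 0.0770019 = 7.584.
df = n − 2 = 62.
One-sided p ≈ 1.0000, which is ≥ 0.01, so fail to reject H₀.
The data do not give significant evidence that the true slope on waist circumference is negative.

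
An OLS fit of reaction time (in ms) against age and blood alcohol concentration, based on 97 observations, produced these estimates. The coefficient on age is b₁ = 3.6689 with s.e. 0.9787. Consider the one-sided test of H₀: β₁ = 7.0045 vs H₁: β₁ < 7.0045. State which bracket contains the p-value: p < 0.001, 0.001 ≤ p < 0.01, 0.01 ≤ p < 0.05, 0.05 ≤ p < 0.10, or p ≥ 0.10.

t = (3.6689 − 7.0045) / 0.9787 = -3.408.
df = n − k − 1 = 97 − 2 − 1 = 94.
One-sided p = P(T_{94} < t) ≈ 0.0005.
So p < 0.001.

p < 0.001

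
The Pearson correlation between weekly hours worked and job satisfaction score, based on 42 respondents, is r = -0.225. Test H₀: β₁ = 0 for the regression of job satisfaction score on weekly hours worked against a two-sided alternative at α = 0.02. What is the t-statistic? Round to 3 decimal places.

t = -1.460

t = r·√(n − 2)/√(1 − r²) = -0.225·√40/√0.949375 = -1.460.
df = n − 2 = 40.
Two-sided p ≈ 0.1520, which is ≥ 0.02, so fail to reject H₀.
The data do not give significant evidence of a linear association between weekly hours worked and job satisfaction score.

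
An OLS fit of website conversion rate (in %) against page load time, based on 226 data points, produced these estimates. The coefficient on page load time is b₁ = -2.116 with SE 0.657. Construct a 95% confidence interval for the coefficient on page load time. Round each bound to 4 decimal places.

df = n − 2 = 226 − 2 = 224.
t* = t_{0.025, 224} = 1.970611.
Margin = t* × SE = 1.970611 × 0.657 = 1.294691.
CI: -2.116 ± 1.294691 → (-3.4107, -0.8213).
With 95% confidence, each one-unit increase in page load time is associated with a change of between -3.4107 and -0.8213 % in website conversion rate.

(-3.4107, -0.8213)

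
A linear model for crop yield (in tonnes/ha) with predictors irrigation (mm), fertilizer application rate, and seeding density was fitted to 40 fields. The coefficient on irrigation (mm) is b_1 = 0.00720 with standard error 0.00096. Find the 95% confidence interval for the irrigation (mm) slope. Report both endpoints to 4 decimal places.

df = n − k − 1 = 40 − 3 − 1 = 36.
t* = t_{0.025, 36} = 2.028094.
Margin = t* × SE = 2.028094 × 0.00096 = 0.001947.
CI: 0.00720 ± 0.001947 → (0.0053, 0.0091).
With 95% confidence, each one-unit increase in irrigation (mm) is associated with a change of between 0.0053 and 0.0091 tonnes/ha in crop yield, holding the other predictors fixed.

(0.0053, 0.0091)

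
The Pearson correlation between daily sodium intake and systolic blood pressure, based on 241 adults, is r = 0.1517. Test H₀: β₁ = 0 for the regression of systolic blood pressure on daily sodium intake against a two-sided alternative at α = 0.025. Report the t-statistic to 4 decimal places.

t = 2.3727

t = r·√(n − 2)/√(1 − r²) = 0.1517·√239/√0.976987 = 2.3727.
df = n − 2 = 239.
Two-sided p ≈ 0.0185, which is < 0.025, so reject H₀.
There is evidence of a linear association between daily sodium intake and systolic blood pressure.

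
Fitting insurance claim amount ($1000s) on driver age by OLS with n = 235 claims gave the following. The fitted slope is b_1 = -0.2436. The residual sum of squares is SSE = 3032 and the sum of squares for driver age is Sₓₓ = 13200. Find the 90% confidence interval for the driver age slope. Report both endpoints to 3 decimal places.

(-0.295, -0.192)

MSE = SSE/(n − 2) = 3032/233 = 13.0129.
SE(b_1) = √(MSE/Sₓₓ) = √(13.0129/13200) = 0.0313978.
df = n − 2 = 233.
t* = t_{0.05, 233} = 1.65142.
Margin = t* × SE = 1.65142 × 0.0313978 = 0.05185.
CI: -0.2436 ± 0.05185 → (-0.295, -0.192).
With 90% confidence, each one-unit increase in driver age is associated with a change of between -0.295 and -0.192 $1000s in insurance claim amount.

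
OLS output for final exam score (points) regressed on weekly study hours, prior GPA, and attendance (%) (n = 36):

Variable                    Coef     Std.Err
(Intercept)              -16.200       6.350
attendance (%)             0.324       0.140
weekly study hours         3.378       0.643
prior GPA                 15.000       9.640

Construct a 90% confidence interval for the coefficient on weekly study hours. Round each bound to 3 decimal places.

Read off: b = 3.378, SE = 0.643 for weekly study hours.
df = n − k − 1 = 36 − 3 − 1 = 32.
t* = t_{0.05, 32} = 1.693889.
Margin = t* × SE = 1.693889 × 0.643 = 1.08917.
CI: 3.378 ± 1.08917 → (2.289, 4.467).

(2.289, 4.467)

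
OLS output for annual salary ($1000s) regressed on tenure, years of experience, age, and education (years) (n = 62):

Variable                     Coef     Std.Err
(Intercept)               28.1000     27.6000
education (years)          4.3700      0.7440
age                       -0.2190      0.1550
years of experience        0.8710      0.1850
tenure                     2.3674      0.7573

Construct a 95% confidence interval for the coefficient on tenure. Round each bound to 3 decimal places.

(0.851, 3.884)

Read off: b = 2.3674, SE = 0.7573 for tenure.
df = n − k − 1 = 62 − 4 − 1 = 57.
t* = t_{0.025, 57} = 2.002465.
Margin = t* × SE = 2.002465 × 0.7573 = 1.51647.
CI: 2.3674 ± 1.51647 → (0.851, 3.884).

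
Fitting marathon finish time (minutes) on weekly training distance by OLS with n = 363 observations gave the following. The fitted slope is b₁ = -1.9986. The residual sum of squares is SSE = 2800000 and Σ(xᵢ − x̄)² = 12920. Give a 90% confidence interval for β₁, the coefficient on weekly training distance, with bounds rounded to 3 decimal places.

(-3.276, -0.721)

MSE = SSE/(n − 2) = 2800000/361 = 7756.23.
SE(b₁) = √(MSE/Sₓₓ) = √(7756.23/12920) = 0.774808.
df = n − 2 = 361.
t* = t_{0.05, 361} = 1.649086.
Margin = t* × SE = 1.649086 × 0.774808 = 1.27772.
CI: -1.9986 ± 1.27772 → (-3.276, -0.721).
With 90% confidence, each one-unit increase in weekly training distance is associated with a change of between -3.276 and -0.721 minutes in marathon finish time.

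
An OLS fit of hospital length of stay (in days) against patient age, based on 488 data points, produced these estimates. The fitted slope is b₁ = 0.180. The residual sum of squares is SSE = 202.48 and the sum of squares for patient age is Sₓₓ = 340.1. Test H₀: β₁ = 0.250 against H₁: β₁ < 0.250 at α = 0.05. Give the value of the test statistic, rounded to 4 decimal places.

MSE = SSE/(n − 2) = 202.48/486 = 0.416626.
SE(b₁) = √(MSE/Sₓₓ) = √(0.416626/340.1) = 0.0350001.
t = (0.180 − 0.250) / 0.0350001 = -2.0000.
df = n − 2 = 486.
One-sided p ≈ 0.0230, which is < 0.05, so reject H₀.
There is evidence that the true slope on patient age is below 0.250 days per unit.

t = -2.0000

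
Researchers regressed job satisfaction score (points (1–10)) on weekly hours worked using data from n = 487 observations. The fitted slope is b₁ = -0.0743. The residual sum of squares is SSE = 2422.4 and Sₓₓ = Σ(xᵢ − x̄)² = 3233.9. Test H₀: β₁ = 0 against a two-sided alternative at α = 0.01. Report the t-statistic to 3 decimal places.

MSE = SSE/(n − 2) = 2422.4/485 = 4.99464.
SE(b₁) = √(MSE/Sₓₓ) = √(4.99464/3233.9) = 0.0392997.
t = -0.0743 / 0.0392997 = -1.891.
df = n − 2 = 485.
Two-sided p ≈ 0.0593, which is ≥ 0.01, so fail to reject H₀.
The data do not give significant evidence of an association between weekly hours worked and job satisfaction score.

t = -1.891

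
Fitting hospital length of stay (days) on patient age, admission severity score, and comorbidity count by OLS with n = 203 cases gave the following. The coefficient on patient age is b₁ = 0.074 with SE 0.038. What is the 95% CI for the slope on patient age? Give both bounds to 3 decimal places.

(-0.001, 0.149)

df = n − k − 1 = 203 − 3 − 1 = 199.
t* = t_{0.025, 199} = 1.971957.
Margin = t* × SE = 1.971957 × 0.038 = 0.07493.
CI: 0.074 ± 0.07493 → (-0.001, 0.149).
With 95% confidence, each one-unit increase in patient age is associated with a change of between -0.001 and 0.149 days in hospital length of stay, holding the other predictors fixed.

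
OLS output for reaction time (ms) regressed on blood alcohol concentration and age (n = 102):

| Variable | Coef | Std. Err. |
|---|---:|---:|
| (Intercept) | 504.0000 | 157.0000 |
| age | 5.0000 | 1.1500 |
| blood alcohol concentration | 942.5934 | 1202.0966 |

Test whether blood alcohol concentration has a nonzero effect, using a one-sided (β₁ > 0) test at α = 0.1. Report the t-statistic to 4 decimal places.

t = 0.7841

Read off: b = 942.5934, SE = 1202.0966 for blood alcohol concentration.
H₀: β₁ = 0 vs H₁: β₁ > 0.
t = 942.5934 / 1202.0966 = 0.7841.
df = n − k − 1 = 102 − 2 − 1 = 99.
One-sided p ≈ 0.2174, which is ≥ 0.1, so fail to reject H₀.
The data do not give significant evidence that the true slope on blood alcohol concentration is positive, holding the other predictors fixed.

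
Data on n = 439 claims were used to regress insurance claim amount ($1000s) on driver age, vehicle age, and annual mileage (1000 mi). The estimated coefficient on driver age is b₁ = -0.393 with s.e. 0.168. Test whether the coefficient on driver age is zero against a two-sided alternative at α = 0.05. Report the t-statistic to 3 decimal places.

t = -2.339

H₀: β₁ = 0 vs H₁: β₁ ≠ 0.
t = (b₁ − β₁⁰)/SE = -0.393 / 0.168 = -2.339.
df = n − k − 1 = 439 − 3 − 1 = 435.
Two-sided p ≈ 0.0198, which is < 0.05, so reject H₀.
There is evidence that driver age is associated with insurance claim amount, holding the other predictors fixed.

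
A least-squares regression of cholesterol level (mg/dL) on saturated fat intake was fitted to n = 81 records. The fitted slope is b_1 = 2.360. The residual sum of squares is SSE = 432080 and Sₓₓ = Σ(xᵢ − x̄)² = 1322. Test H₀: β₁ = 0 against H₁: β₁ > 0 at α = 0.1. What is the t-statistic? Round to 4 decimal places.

t = 1.1603

MSE = SSE/(n − 2) = 432080/79 = 5469.37.
SE(b_1) = √(MSE/Sₓₓ) = √(5469.37/1322) = 2.03401.
t = 2.360 / 2.03401 = 1.1603.
df = n − 2 = 79.
One-sided p ≈ 0.1247, which is ≥ 0.1, so fail to reject H₀.
The data do not give significant evidence that the true slope on saturated fat intake is positive.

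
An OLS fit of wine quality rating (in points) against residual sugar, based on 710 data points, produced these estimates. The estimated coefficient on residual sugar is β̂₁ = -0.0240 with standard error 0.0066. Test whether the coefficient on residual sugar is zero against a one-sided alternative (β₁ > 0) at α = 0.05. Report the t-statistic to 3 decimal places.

H₀: β₁ = 0 vs H₁: β₁ > 0.
t = (β̂₁ − β₁⁰)/SE = -0.0240 / 0.0066 = -3.636.
df = n − 2 = 710 − 2 = 708.
One-sided p ≈ 0.9999, which is ≥ 0.05, so fail to reject H₀.
The data do not give significant evidence that the true slope on residual sugar is positive.

t = -3.636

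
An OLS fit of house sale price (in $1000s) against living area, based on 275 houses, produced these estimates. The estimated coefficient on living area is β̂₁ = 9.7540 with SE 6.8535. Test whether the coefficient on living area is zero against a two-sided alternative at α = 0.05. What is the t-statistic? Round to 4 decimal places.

t = 1.4232

H₀: β₁ = 0 vs H₁: β₁ ≠ 0.
t = (β̂₁ − β₁⁰)/SE = 9.7540 / 6.8535 = 1.4232.
df = n − 2 = 275 − 2 = 273.
Two-sided p ≈ 0.1558, which is ≥ 0.05, so fail to reject H₀.
The data do not give significant evidence of an association between living area and house sale price.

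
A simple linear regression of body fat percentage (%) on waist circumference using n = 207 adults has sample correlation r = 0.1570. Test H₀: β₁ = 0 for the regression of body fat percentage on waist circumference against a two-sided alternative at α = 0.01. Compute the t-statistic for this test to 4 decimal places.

t = 2.2761

t = r·√(n − 2)/√(1 − r²) = 0.1570·√205/√0.975351 = 2.2761.
df = n − 2 = 205.
Two-sided p ≈ 0.0239, which is ≥ 0.01, so fail to reject H₀.
The data do not give significant evidence of a linear association between waist circumference and body fat percentage.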